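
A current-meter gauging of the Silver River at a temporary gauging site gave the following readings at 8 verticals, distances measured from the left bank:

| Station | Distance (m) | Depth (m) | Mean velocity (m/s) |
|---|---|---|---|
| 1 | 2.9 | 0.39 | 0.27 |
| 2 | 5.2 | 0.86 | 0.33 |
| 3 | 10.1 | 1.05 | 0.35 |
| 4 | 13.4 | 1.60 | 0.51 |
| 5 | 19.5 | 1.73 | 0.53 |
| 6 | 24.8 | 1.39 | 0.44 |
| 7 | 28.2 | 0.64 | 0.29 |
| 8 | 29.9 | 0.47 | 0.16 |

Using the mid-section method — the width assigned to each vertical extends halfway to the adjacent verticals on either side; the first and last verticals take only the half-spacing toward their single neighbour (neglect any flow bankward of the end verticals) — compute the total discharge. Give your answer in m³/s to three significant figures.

14.9 m³/s

w_1 = (5.2 − 2.9)/2 = 1.15 m; q_1 = 0.27 × 0.39 × 1.15 = 0.1211 m³/s
w_2 = (10.1 − 2.9)/2 = 3.6 m; q_2 = 0.33 × 0.86 × 3.6 = 1.022 m³/s
w_3 = (13.4 − 5.2)/2 = 4.1 m; q_3 = 0.35 × 1.05 × 4.1 = 1.507 m³/s
w_4 = (19.5 − 10.1)/2 = 4.7 m; q_4 = 0.51 × 1.60 × 4.7 = 3.835 m³/s
w_5 = (24.8 − 13.4)/2 = 5.7 m; q_5 = 0.53 × 1.73 × 5.7 = 5.226 m³/s
w_6 = (28.2 − 19.5)/2 = 4.35 m; q_6 = 0.44 × 1.39 × 4.35 = 2.660 m³/s
w_7 = (29.9 − 24.8)/2 = 2.55 m; q_7 = 0.29 × 0.64 × 2.55 = 0.4733 m³/s
w_8 = (29.9 − 28.2)/2 = 0.85 m; q_8 = 0.16 × 0.47 × 0.85 = 0.06392 m³/s
Q = Σ qᵢ = 14.91 m³/s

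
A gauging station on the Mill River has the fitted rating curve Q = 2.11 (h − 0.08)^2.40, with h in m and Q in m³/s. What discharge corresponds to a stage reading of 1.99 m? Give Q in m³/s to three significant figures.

9.97 m³/s

Q = 2.11 × (1.99 − 0.08)^2.40 = 2.11 × 1.91^2.40 = 9.972 m³/s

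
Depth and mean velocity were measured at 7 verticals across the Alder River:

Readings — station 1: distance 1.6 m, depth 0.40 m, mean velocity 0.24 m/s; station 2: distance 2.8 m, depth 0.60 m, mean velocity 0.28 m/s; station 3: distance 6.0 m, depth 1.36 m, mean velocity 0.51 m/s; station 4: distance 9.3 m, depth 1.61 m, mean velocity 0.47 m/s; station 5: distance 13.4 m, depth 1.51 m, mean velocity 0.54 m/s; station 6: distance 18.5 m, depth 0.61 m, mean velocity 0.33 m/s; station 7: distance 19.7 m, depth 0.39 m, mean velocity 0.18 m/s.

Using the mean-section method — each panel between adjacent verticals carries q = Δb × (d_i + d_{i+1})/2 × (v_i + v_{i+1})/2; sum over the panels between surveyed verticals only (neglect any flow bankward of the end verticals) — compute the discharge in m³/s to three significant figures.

9.53 m³/s

Panel 1-2: Δb = 1.2 m, d̄ = (0.40+0.60)/2 = 0.5, v̄ = (0.24+0.28)/2 = 0.26 → q = 1.2×0.5×0.26 = 0.1560 m³/s
Panel 2-3: Δb = 3.2 m, d̄ = (0.60+1.36)/2 = 0.98, v̄ = (0.28+0.51)/2 = 0.395 → q = 3.2×0.98×0.395 = 1.239 m³/s
Panel 3-4: Δb = 3.3 m, d̄ = (1.36+1.61)/2 = 1.485, v̄ = (0.51+0.47)/2 = 0.49 → q = 3.3×1.485×0.49 = 2.401 m³/s
Panel 4-5: Δb = 4.1 m, d̄ = (1.61+1.51)/2 = 1.56, v̄ = (0.47+0.54)/2 = 0.505 → q = 4.1×1.56×0.505 = 3.230 m³/s
Panel 5-6: Δb = 5.1 m, d̄ = (1.51+0.61)/2 = 1.06, v̄ = (0.54+0.33)/2 = 0.435 → q = 5.1×1.06×0.435 = 2.352 m³/s
Panel 6-7: Δb = 1.2 m, d̄ = (0.61+0.39)/2 = 0.5, v̄ = (0.33+0.18)/2 = 0.255 → q = 1.2×0.5×0.255 = 0.1530 m³/s
Q = Σ q = 9.531 m³/s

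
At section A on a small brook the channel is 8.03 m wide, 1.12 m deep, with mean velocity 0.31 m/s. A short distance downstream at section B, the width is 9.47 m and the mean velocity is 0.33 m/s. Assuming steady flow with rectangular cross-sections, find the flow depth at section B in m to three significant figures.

Q = A₁V₁ = (8.03×1.12) × 0.31 = 2.788 m³/s
d₂ = Q/(b₂ V₂) = 2.788/(9.47×0.33) = 0.8921 m

0.892 m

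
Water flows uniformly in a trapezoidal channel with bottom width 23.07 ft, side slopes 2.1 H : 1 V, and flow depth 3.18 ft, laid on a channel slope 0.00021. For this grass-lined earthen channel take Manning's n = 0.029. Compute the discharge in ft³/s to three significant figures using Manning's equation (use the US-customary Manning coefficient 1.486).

A = (b + z·y)·y = (23.07 + 2.1×3.18)×3.18 = 94.60 ft²
P = b + 2y√(1+z²) = 23.07 + 2×3.18×√(1+2.1²) = 37.86 ft
R = A/P = 94.60/37.86 = 2.498 ft
Q = (1.486/n)·A·R^(2/3)·S^(1/2) = (1.486/0.029) × 94.60 × 2.498^(2/3) × 0.00021^(1/2) = 129.3 ft³/s

129 ft³/s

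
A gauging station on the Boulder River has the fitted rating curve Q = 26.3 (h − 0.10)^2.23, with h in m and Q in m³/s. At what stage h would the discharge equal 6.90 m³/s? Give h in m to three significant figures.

h − h₀ = (Q/C)^(1/b) = (6.90/26.3)^(1/2.23) = 0.5488 m
h = 0.10 + 0.5488 = 0.6488 m

0.649 m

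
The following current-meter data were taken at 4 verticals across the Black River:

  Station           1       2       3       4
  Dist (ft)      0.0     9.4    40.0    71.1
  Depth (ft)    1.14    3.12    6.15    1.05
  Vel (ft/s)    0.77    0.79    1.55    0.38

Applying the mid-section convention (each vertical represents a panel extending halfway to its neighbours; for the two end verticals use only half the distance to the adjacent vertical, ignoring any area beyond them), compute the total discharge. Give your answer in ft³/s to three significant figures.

w_1 = (9.4 − 0.0)/2 = 4.7 ft; q_1 = 0.77 × 1.14 × 4.7 = 4.126 ft³/s
w_2 = (40.0 − 0.0)/2 = 20 ft; q_2 = 0.79 × 3.12 × 20 = 49.30 ft³/s
w_3 = (71.1 − 9.4)/2 = 30.85 ft; q_3 = 1.55 × 6.15 × 30.85 = 294.1 ft³/s
w_4 = (71.1 − 40.0)/2 = 15.55 ft; q_4 = 0.38 × 1.05 × 15.55 = 6.204 ft³/s
Q = Σ qᵢ = 353.7 ft³/s

354 ft³/s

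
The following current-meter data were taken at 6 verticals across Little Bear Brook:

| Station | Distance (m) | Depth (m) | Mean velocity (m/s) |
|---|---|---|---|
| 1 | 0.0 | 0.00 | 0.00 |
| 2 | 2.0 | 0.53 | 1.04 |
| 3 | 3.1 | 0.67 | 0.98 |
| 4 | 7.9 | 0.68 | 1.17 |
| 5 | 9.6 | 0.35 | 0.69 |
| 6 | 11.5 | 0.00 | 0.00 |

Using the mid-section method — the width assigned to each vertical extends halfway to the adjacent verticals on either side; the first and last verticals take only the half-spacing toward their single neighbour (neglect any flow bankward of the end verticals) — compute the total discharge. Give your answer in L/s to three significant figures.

w_2 = (3.1 − 0.0)/2 = 1.55 m; q_2 = 1.04 × 0.53 × 1.55 = 0.8544 m³/s
w_3 = (7.9 − 2.0)/2 = 2.95 m; q_3 = 0.98 × 0.67 × 2.95 = 1.937 m³/s
w_4 = (9.6 − 3.1)/2 = 3.25 m; q_4 = 1.17 × 0.68 × 3.25 = 2.586 m³/s
w_5 = (11.5 − 7.9)/2 = 1.8 m; q_5 = 0.69 × 0.35 × 1.8 = 0.4347 m³/s
Stations 1, 6 contribute zero (depth or velocity is 0).
Q = Σ qᵢ = 5.812 m³/s
= 5.812 × 1000 = 5812 L/s

5810 L/s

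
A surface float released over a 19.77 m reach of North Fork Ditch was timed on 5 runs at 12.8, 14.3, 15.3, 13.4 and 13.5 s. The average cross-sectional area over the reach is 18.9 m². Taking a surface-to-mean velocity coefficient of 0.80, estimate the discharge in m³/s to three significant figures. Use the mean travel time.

t̄ = (12.8 + 14.3 + 15.3 + 13.4 + 13.5) / 5 = 13.86 s
v_surface = L / t̄ = 19.77 / 13.86 = 1.426 m/s
v_mean = 0.80 × 1.426 = 1.141 m/s
Q = A × v_mean = 18.9 × 1.141 = 21.57 m³/s

21.6 m³/s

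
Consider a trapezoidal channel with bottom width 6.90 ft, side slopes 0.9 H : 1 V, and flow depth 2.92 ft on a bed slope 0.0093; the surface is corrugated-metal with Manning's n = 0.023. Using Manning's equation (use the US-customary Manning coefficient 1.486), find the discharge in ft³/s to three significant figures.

A = (b + z·y)·y = (6.90 + 0.9×2.92)×2.92 = 27.82 ft²
P = b + 2y√(1+z²) = 6.90 + 2×2.92×√(1+0.9²) = 14.76 ft
R = A/P = 27.82/14.76 = 1.885 ft
Q = (1.486/n)·A·R^(2/3)·S^(1/2) = (1.486/0.023) × 27.82 × 1.885^(2/3) × 0.0093^(1/2) = 264.6 ft³/s

265 ft³/s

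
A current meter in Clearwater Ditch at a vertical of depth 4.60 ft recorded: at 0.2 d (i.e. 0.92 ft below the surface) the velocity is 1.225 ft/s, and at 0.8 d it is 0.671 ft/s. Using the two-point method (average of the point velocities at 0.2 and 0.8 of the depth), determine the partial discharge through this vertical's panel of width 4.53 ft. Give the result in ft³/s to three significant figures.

v̄ = (1.225 + 0.671) / 2 = 0.9480 ft/s
q = v̄ × d × w = 0.9480 × 4.60 × 4.53 = 19.75 ft³/s

19.8 ft³/s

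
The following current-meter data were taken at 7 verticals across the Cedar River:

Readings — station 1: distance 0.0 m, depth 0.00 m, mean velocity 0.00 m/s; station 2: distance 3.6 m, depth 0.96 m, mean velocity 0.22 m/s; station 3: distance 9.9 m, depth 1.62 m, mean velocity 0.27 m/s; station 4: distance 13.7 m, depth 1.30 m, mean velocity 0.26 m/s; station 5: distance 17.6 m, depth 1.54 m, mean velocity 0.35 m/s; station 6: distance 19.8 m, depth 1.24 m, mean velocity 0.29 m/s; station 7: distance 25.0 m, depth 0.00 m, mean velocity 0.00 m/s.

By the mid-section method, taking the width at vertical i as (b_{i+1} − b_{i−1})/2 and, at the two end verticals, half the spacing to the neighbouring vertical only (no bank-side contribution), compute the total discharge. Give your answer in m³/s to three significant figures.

w_2 = (9.9 − 0.0)/2 = 4.95 m; q_2 = 0.22 × 0.96 × 4.95 = 1.045 m³/s
w_3 = (13.7 − 3.6)/2 = 5.05 m; q_3 = 0.27 × 1.62 × 5.05 = 2.209 m³/s
w_4 = (17.6 − 9.9)/2 = 3.85 m; q_4 = 0.26 × 1.30 × 3.85 = 1.301 m³/s
w_5 = (19.8 − 13.7)/2 = 3.05 m; q_5 = 0.35 × 1.54 × 3.05 = 1.644 m³/s
w_6 = (25.0 − 17.6)/2 = 3.7 m; q_6 = 0.29 × 1.24 × 3.7 = 1.331 m³/s
Stations 1, 7 contribute zero (depth or velocity is 0).
Q = Σ qᵢ = 7.530 m³/s

7.53 m³/s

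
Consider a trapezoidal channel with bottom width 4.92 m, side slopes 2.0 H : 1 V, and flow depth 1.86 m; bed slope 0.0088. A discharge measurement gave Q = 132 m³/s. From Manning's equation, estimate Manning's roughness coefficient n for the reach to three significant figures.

0.0130

A = (b + z·y)·y = (4.92 + 2.0×1.86)×1.86 = 16.07 m²
P = b + 2y√(1+z²) = 4.92 + 2×1.86×√(1+2.0²) = 13.24 m
R = A/P = 16.07/13.24 = 1.214 m
n = (1/Q)·A·R^(2/3)·S^(1/2) = (1/132) × 16.07 × 1.138 × 0.09381 = 0.01300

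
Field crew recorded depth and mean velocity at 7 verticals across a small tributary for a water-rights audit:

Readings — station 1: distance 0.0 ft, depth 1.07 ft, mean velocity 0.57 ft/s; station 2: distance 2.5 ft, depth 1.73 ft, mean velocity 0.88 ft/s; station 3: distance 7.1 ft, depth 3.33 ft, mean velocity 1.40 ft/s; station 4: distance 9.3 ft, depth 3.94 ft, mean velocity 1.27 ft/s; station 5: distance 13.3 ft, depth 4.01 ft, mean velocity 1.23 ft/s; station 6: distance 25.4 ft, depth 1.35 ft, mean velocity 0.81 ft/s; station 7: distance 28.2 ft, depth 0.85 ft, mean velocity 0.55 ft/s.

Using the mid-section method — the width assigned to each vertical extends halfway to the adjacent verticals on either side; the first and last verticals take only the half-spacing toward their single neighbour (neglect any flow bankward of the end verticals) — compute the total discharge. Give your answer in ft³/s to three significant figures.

86.0 ft³/s

w_1 = (2.5 − 0.0)/2 = 1.25 ft; q_1 = 0.57 × 1.07 × 1.25 = 0.7624 ft³/s
w_2 = (7.1 − 0.0)/2 = 3.55 ft; q_2 = 0.88 × 1.73 × 3.55 = 5.405 ft³/s
w_3 = (9.3 − 2.5)/2 = 3.4 ft; q_3 = 1.40 × 3.33 × 3.4 = 15.85 ft³/s
w_4 = (13.3 − 7.1)/2 = 3.1 ft; q_4 = 1.27 × 3.94 × 3.1 = 15.51 ft³/s
w_5 = (25.4 − 9.3)/2 = 8.05 ft; q_5 = 1.23 × 4.01 × 8.05 = 39.71 ft³/s
w_6 = (28.2 − 13.3)/2 = 7.45 ft; q_6 = 0.81 × 1.35 × 7.45 = 8.147 ft³/s
w_7 = (28.2 − 25.4)/2 = 1.4 ft; q_7 = 0.55 × 0.85 × 1.4 = 0.6545 ft³/s
Q = Σ qᵢ = 86.04 ft³/s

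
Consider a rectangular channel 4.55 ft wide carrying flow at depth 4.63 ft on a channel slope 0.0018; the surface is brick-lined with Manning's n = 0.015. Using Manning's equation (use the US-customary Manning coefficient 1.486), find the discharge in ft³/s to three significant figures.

A = b·y = 4.55 × 4.63 = 21.07 ft²
P = b + 2y = 4.55 + 2×4.63 = 13.81 ft
R = A/P = 21.07/13.81 = 1.525 ft
Q = (1.486/n)·A·R^(2/3)·S^(1/2) = (1.486/0.015) × 21.07 × 1.525^(2/3) × 0.0018^(1/2) = 117.3 ft³/s

117 ft³/s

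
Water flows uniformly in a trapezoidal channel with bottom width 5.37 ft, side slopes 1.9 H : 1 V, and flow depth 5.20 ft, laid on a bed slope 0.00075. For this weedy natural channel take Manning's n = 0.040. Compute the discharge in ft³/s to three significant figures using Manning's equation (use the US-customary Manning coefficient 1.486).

163 ft³/s

A = (b + z·y)·y = (5.37 + 1.9×5.20)×5.20 = 79.30 ft²
P = b + 2y√(1+z²) = 5.37 + 2×5.20×√(1+1.9²) = 27.70 ft
R = A/P = 79.30/27.70 = 2.863 ft
Q = (1.486/n)·A·R^(2/3)·S^(1/2) = (1.486/0.040) × 79.30 × 2.863^(2/3) × 0.00075^(1/2) = 162.7 ft³/s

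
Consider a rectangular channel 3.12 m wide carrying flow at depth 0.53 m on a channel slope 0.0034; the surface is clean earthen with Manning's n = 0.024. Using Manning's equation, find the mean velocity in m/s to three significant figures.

A = b·y = 3.12 × 0.53 = 1.654 m²
P = b + 2y = 3.12 + 2×0.53 = 4.180 m
R = A/P = 1.654/4.180 = 0.3956 m
Q = (1/n)·A·R^(2/3)·S^(1/2) = (1/0.024) × 1.654 × 0.3956^(2/3) × 0.0034^(1/2) = 2.165 m³/s
V = Q/A = 2.165/1.654 = 1.309 m/s

1.31 m/s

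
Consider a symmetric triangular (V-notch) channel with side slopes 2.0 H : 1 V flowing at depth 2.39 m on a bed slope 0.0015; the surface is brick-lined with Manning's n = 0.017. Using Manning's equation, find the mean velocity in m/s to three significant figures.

2.38 m/s

A = z·y² = 2.0×2.39² = 11.42 m²
P = 2y√(1+z²) = 2×2.39×√(1+2.0²) = 10.69 m
R = A/P = 11.42/10.69 = 1.069 m
Q = (1/n)·A·R^(2/3)·S^(1/2) = (1/0.017) × 11.42 × 1.069^(2/3) × 0.0015^(1/2) = 27.21 m³/s
V = Q/A = 27.21/11.42 = 2.382 m/s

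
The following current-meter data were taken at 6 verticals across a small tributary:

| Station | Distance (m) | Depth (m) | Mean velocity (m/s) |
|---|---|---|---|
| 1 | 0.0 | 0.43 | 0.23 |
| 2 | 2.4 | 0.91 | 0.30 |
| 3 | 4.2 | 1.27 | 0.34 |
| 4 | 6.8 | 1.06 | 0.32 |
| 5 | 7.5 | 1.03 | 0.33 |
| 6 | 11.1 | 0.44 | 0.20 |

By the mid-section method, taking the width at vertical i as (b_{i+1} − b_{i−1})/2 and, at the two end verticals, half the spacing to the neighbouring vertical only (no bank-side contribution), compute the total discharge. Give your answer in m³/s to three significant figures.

3.09 m³/s

w_1 = (2.4 − 0.0)/2 = 1.2 m; q_1 = 0.23 × 0.43 × 1.2 = 0.1187 m³/s
w_2 = (4.2 − 0.0)/2 = 2.1 m; q_2 = 0.30 × 0.91 × 2.1 = 0.5733 m³/s
w_3 = (6.8 − 2.4)/2 = 2.2 m; q_3 = 0.34 × 1.27 × 2.2 = 0.9500 m³/s
w_4 = (7.5 − 4.2)/2 = 1.65 m; q_4 = 0.32 × 1.06 × 1.65 = 0.5597 m³/s
w_5 = (11.1 − 6.8)/2 = 2.15 m; q_5 = 0.33 × 1.03 × 2.15 = 0.7308 m³/s
w_6 = (11.1 − 7.5)/2 = 1.8 m; q_6 = 0.20 × 0.44 × 1.8 = 0.1584 m³/s
Q = Σ qᵢ = 3.091 m³/s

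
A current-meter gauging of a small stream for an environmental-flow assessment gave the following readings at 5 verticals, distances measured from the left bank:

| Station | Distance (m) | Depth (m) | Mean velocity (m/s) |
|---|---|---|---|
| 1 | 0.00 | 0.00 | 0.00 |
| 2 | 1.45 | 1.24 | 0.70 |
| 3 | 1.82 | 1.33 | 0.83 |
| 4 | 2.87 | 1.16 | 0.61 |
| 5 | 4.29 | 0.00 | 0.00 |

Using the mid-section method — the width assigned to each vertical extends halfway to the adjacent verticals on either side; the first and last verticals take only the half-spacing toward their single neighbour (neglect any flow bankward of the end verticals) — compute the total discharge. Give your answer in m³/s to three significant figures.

w_2 = (1.82 − 0.00)/2 = 0.91 m; q_2 = 0.70 × 1.24 × 0.91 = 0.7899 m³/s
w_3 = (2.87 − 1.45)/2 = 0.71 m; q_3 = 0.83 × 1.33 × 0.71 = 0.7838 m³/s
w_4 = (4.29 − 1.82)/2 = 1.235 m; q_4 = 0.61 × 1.16 × 1.235 = 0.8739 m³/s
Stations 1, 5 contribute zero (depth or velocity is 0).
Q = Σ qᵢ = 2.448 m³/s

2.45 m³/s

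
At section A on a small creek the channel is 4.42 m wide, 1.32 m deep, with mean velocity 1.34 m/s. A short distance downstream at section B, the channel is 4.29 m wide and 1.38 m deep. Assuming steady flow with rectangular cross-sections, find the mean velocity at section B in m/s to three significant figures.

1.32 m/s

Q = A₁V₁ = (4.42×1.32) × 1.34 = 7.818 m³/s
A₂ = 4.29 × 1.38 = 5.920 m²
V₂ = Q/A₂ = 7.818/5.920 = 1.321 m/s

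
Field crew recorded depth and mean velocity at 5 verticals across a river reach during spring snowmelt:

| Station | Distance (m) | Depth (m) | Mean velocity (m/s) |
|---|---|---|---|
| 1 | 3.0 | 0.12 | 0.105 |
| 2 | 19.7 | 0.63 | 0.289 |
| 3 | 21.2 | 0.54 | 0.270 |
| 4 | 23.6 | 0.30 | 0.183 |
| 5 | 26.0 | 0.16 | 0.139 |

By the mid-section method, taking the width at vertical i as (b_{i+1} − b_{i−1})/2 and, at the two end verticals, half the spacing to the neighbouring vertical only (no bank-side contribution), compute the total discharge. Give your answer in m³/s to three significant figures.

w_1 = (19.7 − 3.0)/2 = 8.35 m; q_1 = 0.105 × 0.12 × 8.35 = 0.1052 m³/s
w_2 = (21.2 − 3.0)/2 = 9.1 m; q_2 = 0.289 × 0.63 × 9.1 = 1.657 m³/s
w_3 = (23.6 − 19.7)/2 = 1.95 m; q_3 = 0.270 × 0.54 × 1.95 = 0.2843 m³/s
w_4 = (26.0 − 21.2)/2 = 2.4 m; q_4 = 0.183 × 0.30 × 2.4 = 0.1318 m³/s
w_5 = (26.0 − 23.6)/2 = 1.2 m; q_5 = 0.139 × 0.16 × 1.2 = 0.02669 m³/s
Q = Σ qᵢ = 2.205 m³/s

2.20 m³/s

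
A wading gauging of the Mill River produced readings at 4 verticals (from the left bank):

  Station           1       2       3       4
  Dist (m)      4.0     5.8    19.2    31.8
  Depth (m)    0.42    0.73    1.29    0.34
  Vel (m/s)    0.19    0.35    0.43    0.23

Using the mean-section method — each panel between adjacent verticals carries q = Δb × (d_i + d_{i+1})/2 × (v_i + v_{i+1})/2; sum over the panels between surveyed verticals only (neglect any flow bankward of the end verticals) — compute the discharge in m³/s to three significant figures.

Panel 1-2: Δb = 1.8 m, d̄ = (0.42+0.73)/2 = 0.575, v̄ = (0.19+0.35)/2 = 0.27 → q = 1.8×0.575×0.27 = 0.2795 m³/s
Panel 2-3: Δb = 13.4 m, d̄ = (0.73+1.29)/2 = 1.01, v̄ = (0.35+0.43)/2 = 0.39 → q = 13.4×1.01×0.39 = 5.278 m³/s
Panel 3-4: Δb = 12.6 m, d̄ = (1.29+0.34)/2 = 0.815, v̄ = (0.43+0.23)/2 = 0.33 → q = 12.6×0.815×0.33 = 3.389 m³/s
Q = Σ q = 8.946 m³/s

8.95 m³/s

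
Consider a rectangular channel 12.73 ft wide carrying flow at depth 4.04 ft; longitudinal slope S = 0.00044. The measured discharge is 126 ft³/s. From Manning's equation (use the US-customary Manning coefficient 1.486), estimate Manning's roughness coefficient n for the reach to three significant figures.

A = b·y = 12.73 × 4.04 = 51.43 ft²
P = b + 2y = 12.73 + 2×4.04 = 20.81 ft
R = A/P = 51.43/20.81 = 2.471 ft
n = (1.486/Q)·A·R^(2/3)·S^(1/2) = (1.486/126) × 51.43 × 1.828 × 0.02098 = 0.02326

0.0233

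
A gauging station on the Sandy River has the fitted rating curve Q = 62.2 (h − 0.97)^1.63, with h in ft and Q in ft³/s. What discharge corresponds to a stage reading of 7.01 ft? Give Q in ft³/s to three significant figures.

Q = 62.2 × (7.01 − 0.97)^1.63 = 62.2 × 6.04^1.63 = 1166 ft³/s

1170 ft³/s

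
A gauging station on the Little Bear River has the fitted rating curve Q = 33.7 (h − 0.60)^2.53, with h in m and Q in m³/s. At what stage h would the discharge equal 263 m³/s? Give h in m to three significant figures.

2.85 m

h − h₀ = (Q/C)^(1/b) = (263/33.7)^(1/2.53) = 2.253 m
h = 0.60 + 2.253 = 2.853 m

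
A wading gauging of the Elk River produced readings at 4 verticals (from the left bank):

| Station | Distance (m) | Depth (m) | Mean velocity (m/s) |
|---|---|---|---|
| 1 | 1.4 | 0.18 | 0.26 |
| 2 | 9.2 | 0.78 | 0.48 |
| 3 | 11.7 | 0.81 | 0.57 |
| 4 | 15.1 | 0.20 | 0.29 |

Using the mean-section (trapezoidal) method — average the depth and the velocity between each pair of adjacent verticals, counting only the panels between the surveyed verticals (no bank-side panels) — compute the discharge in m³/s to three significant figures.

Panel 1-2: Δb = 7.8 m, d̄ = (0.18+0.78)/2 = 0.48, v̄ = (0.26+0.48)/2 = 0.37 → q = 7.8×0.48×0.37 = 1.385 m³/s
Panel 2-3: Δb = 2.5 m, d̄ = (0.78+0.81)/2 = 0.795, v̄ = (0.48+0.57)/2 = 0.525 → q = 2.5×0.795×0.525 = 1.043 m³/s
Panel 3-4: Δb = 3.4 m, d̄ = (0.81+0.20)/2 = 0.505, v̄ = (0.57+0.29)/2 = 0.43 → q = 3.4×0.505×0.43 = 0.7383 m³/s
Q = Σ q = 3.167 m³/s

3.17 m³/s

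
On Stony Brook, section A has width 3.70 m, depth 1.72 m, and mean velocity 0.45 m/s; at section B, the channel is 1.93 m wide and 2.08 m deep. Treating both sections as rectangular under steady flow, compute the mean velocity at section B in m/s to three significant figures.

Q = A₁V₁ = (3.70×1.72) × 0.45 = 2.864 m³/s
A₂ = 1.93 × 2.08 = 4.014 m²
V₂ = Q/A₂ = 2.864/4.014 = 0.7134 m/s

0.713 m/s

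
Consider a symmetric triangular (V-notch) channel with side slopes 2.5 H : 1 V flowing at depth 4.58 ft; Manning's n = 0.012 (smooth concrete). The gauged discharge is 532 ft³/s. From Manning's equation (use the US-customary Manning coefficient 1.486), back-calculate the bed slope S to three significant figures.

A = z·y² = 2.5×4.58² = 52.44 ft²
P = 2y√(1+z²) = 2×4.58×√(1+2.5²) = 24.66 ft
R = A/P = 52.44/24.66 = 2.126 ft
S = (Q·n / (1.486·A·R^(2/3)))² = (532×0.012 / (1.486×52.44×1.654))² = 0.002455

0.00245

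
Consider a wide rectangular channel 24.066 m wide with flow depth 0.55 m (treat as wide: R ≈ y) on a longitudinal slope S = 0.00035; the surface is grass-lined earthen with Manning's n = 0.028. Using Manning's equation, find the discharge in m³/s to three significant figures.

A = b·y = 24.066 × 0.55 = 13.24 m²
Wide channel: R ≈ y = 0.55 m
Q = (1/n)·A·R^(2/3)·S^(1/2) = (1/0.028) × 13.24 × 0.5500^(2/3) × 0.00035^(1/2) = 5.937 m³/s

5.94 m³/s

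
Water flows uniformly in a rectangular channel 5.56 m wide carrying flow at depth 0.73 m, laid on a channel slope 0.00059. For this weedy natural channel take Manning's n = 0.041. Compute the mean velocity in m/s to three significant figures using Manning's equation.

0.411 m/s

A = b·y = 5.56 × 0.73 = 4.059 m²
P = b + 2y = 5.56 + 2×0.73 = 7.020 m
R = A/P = 4.059/7.020 = 0.5782 m
Q = (1/n)·A·R^(2/3)·S^(1/2) = (1/0.041) × 4.059 × 0.5782^(2/3) × 0.00059^(1/2) = 1.669 m³/s
V = Q/A = 1.669/4.059 = 0.4112 m/s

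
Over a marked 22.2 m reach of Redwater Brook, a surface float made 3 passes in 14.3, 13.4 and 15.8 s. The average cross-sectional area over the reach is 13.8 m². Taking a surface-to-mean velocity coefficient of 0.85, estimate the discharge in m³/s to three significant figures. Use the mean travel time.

18.0 m³/s

t̄ = (14.3 + 13.4 + 15.8) / 3 = 14.5 s
v_surface = L / t̄ = 22.2 / 14.5 = 1.531 m/s
v_mean = 0.85 × 1.531 = 1.301 m/s
Q = A × v_mean = 13.8 × 1.301 = 17.96 m³/s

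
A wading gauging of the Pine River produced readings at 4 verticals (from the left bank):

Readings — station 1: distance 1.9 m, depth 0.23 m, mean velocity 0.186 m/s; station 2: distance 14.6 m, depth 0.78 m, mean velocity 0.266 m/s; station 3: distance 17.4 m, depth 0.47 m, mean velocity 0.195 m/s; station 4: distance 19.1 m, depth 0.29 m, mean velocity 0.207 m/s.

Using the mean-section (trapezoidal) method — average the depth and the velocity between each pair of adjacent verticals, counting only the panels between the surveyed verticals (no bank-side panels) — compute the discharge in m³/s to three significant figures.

1.98 m³/s

Panel 1-2: Δb = 12.7 m, d̄ = (0.23+0.78)/2 = 0.505, v̄ = (0.186+0.266)/2 = 0.226 → q = 12.7×0.505×0.226 = 1.449 m³/s
Panel 2-3: Δb = 2.8 m, d̄ = (0.78+0.47)/2 = 0.625, v̄ = (0.266+0.195)/2 = 0.2305 → q = 2.8×0.625×0.2305 = 0.4034 m³/s
Panel 3-4: Δb = 1.7 m, d̄ = (0.47+0.29)/2 = 0.38, v̄ = (0.195+0.207)/2 = 0.201 → q = 1.7×0.38×0.201 = 0.1298 m³/s
Q = Σ q = 1.983 m³/s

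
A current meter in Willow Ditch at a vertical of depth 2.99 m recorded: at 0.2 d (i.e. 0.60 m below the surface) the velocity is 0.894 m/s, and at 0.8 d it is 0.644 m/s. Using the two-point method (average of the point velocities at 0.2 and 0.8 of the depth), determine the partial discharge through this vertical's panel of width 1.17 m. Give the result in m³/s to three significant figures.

v̄ = (0.894 + 0.644) / 2 = 0.7690 m/s
q = v̄ × d × w = 0.7690 × 2.99 × 1.17 = 2.690 m³/s

2.69 m³/s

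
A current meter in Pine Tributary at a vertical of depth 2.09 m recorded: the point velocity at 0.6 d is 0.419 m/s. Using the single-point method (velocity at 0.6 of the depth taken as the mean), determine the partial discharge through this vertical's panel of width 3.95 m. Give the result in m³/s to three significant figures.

v̄ = v₀.₆ = 0.419 m/s
q = v̄ × d × w = 0.4190 × 2.09 × 3.95 = 3.459 m³/s

3.46 m³/s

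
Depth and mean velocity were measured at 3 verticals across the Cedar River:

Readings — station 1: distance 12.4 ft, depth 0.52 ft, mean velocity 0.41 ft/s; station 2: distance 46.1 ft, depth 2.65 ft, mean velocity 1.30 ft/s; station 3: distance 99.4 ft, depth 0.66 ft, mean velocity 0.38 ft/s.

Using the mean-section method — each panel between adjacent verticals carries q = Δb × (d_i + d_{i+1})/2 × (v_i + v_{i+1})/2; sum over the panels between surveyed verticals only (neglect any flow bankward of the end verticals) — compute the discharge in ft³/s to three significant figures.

Panel 1-2: Δb = 33.7 ft, d̄ = (0.52+2.65)/2 = 1.585, v̄ = (0.41+1.30)/2 = 0.855 → q = 33.7×1.585×0.855 = 45.67 ft³/s
Panel 2-3: Δb = 53.3 ft, d̄ = (2.65+0.66)/2 = 1.655, v̄ = (1.30+0.38)/2 = 0.84 → q = 53.3×1.655×0.84 = 74.10 ft³/s
Q = Σ q = 119.8 ft³/s

120 ft³/s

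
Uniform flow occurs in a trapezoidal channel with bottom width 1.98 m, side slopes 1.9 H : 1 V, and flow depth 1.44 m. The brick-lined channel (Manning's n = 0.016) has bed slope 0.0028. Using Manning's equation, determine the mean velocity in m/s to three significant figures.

A = (b + z·y)·y = (1.98 + 1.9×1.44)×1.44 = 6.791 m²
P = b + 2y√(1+z²) = 1.98 + 2×1.44×√(1+1.9²) = 8.164 m
R = A/P = 6.791/8.164 = 0.8319 m
Q = (1/n)·A·R^(2/3)·S^(1/2) = (1/0.016) × 6.791 × 0.8319^(2/3) × 0.0028^(1/2) = 19.87 m³/s
V = Q/A = 19.87/6.791 = 2.925 m/s

2.93 m/s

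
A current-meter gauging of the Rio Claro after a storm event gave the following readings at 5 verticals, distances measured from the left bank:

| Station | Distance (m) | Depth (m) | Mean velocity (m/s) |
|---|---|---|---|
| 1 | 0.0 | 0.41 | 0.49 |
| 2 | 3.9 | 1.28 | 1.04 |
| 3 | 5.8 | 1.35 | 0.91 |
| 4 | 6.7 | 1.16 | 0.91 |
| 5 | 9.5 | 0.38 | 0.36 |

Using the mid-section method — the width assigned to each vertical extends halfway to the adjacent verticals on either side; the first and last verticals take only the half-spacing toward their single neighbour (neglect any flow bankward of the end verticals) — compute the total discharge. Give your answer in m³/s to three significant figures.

8.12 m³/s

w_1 = (3.9 − 0.0)/2 = 1.95 m; q_1 = 0.49 × 0.41 × 1.95 = 0.3918 m³/s
w_2 = (5.8 − 0.0)/2 = 2.9 m; q_2 = 1.04 × 1.28 × 2.9 = 3.860 m³/s
w_3 = (6.7 − 3.9)/2 = 1.4 m; q_3 = 0.91 × 1.35 × 1.4 = 1.720 m³/s
w_4 = (9.5 − 5.8)/2 = 1.85 m; q_4 = 0.91 × 1.16 × 1.85 = 1.953 m³/s
w_5 = (9.5 − 6.7)/2 = 1.4 m; q_5 = 0.36 × 0.38 × 1.4 = 0.1915 m³/s
Q = Σ qᵢ = 8.117 m³/s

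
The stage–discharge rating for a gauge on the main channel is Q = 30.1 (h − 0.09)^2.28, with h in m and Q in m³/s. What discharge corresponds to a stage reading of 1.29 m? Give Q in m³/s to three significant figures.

45.6 m³/s

Q = 30.1 × (1.29 − 0.09)^2.28 = 30.1 × 1.2^2.28 = 45.61 m³/s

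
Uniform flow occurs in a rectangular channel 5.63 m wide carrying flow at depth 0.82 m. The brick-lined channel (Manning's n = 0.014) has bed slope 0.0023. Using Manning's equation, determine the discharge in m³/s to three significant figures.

A = b·y = 5.63 × 0.82 = 4.617 m²
P = b + 2y = 5.63 + 2×0.82 = 7.270 m
R = A/P = 4.617/7.270 = 0.6350 m
Q = (1/n)·A·R^(2/3)·S^(1/2) = (1/0.014) × 4.617 × 0.6350^(2/3) × 0.0023^(1/2) = 11.68 m³/s

11.7 m³/s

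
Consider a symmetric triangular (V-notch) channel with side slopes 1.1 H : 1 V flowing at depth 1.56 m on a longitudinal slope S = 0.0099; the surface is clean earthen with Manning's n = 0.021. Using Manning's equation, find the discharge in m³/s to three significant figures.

8.79 m³/s

A = z·y² = 1.1×1.56² = 2.677 m²
P = 2y√(1+z²) = 2×1.56×√(1+1.1²) = 4.638 m
R = A/P = 2.677/4.638 = 0.5772 m
Q = (1/n)·A·R^(2/3)·S^(1/2) = (1/0.021) × 2.677 × 0.5772^(2/3) × 0.0099^(1/2) = 8.792 m³/s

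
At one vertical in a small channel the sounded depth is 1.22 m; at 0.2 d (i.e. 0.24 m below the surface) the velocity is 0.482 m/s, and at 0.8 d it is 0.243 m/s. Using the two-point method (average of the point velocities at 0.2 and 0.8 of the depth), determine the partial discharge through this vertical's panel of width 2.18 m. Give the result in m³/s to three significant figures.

0.964 m³/s

v̄ = (0.482 + 0.243) / 2 = 0.3625 m/s
q = v̄ × d × w = 0.3625 × 1.22 × 2.18 = 0.9641 m³/s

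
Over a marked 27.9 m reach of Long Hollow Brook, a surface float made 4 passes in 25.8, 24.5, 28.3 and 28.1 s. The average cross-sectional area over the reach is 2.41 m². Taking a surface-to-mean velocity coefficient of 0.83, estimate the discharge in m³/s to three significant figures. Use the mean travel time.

2.09 m³/s

t̄ = (25.8 + 24.5 + 28.3 + 28.1) / 4 = 26.675 s
v_surface = L / t̄ = 27.9 / 26.675 = 1.046 m/s
v_mean = 0.83 × 1.046 = 0.8681 m/s
Q = A × v_mean = 2.41 × 0.8681 = 2.092 m³/s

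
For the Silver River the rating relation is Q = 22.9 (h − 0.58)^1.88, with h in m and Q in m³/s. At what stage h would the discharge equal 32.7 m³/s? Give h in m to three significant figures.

h − h₀ = (Q/C)^(1/b) = (32.7/22.9)^(1/1.88) = 1.209 m
h = 0.58 + 1.209 = 1.789 m

1.79 m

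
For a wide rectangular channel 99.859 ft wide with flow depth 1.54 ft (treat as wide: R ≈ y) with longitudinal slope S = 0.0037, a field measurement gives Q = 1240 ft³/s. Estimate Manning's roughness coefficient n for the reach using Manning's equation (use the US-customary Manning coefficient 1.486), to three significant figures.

A = b·y = 99.859 × 1.54 = 153.8 ft²
Wide channel: R ≈ y = 1.54 ft
n = (1.486/Q)·A·R^(2/3)·S^(1/2) = (1.486/1240) × 153.8 × 1.334 × 0.06083 = 0.01495

0.0149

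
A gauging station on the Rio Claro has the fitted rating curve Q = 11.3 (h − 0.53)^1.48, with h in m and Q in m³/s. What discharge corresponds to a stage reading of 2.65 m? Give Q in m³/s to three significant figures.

34.4 m³/s

Q = 11.3 × (2.65 − 0.53)^1.48 = 11.3 × 2.12^1.48 = 34.36 m³/s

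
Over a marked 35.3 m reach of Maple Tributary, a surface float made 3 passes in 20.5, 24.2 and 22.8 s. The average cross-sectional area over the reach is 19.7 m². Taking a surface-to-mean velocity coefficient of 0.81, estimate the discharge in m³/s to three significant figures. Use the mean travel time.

25.0 m³/s

t̄ = (20.5 + 24.2 + 22.8) / 3 = 22.5 s
v_surface = L / t̄ = 35.3 / 22.5 = 1.569 m/s
v_mean = 0.81 × 1.569 = 1.271 m/s
Q = A × v_mean = 19.7 × 1.271 = 25.03 m³/s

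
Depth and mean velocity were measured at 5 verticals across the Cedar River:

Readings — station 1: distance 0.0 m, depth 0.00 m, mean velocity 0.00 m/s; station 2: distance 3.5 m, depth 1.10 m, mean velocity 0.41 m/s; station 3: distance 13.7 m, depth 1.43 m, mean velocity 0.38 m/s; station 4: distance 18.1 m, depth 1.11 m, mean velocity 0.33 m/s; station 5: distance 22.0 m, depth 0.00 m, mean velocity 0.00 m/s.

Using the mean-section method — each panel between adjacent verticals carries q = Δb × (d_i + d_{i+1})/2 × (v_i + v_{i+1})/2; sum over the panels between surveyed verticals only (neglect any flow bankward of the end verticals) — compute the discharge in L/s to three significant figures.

Panel 1-2: Δb = 3.5 m, d̄ = (0.00+1.10)/2 = 0.55, v̄ = (0.00+0.41)/2 = 0.205 → q = 3.5×0.55×0.205 = 0.3946 m³/s
Panel 2-3: Δb = 10.2 m, d̄ = (1.10+1.43)/2 = 1.265, v̄ = (0.41+0.38)/2 = 0.395 → q = 10.2×1.265×0.395 = 5.097 m³/s
Panel 3-4: Δb = 4.4 m, d̄ = (1.43+1.11)/2 = 1.27, v̄ = (0.38+0.33)/2 = 0.355 → q = 4.4×1.27×0.355 = 1.984 m³/s
Panel 4-5: Δb = 3.9 m, d̄ = (1.11+0.00)/2 = 0.555, v̄ = (0.33+0.00)/2 = 0.165 → q = 3.9×0.555×0.165 = 0.3571 m³/s
Q = Σ q = 7.832 m³/s
= 7.832 × 1000 = 7832 L/s

7830 L/s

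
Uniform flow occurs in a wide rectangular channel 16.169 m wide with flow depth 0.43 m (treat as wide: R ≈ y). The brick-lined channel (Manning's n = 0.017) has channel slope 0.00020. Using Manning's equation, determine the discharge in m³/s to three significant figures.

3.30 m³/s

A = b·y = 16.169 × 0.43 = 6.953 m²
Wide channel: R ≈ y = 0.43 m
Q = (1/n)·A·R^(2/3)·S^(1/2) = (1/0.017) × 6.953 × 0.4300^(2/3) × 0.00020^(1/2) = 3.295 m³/s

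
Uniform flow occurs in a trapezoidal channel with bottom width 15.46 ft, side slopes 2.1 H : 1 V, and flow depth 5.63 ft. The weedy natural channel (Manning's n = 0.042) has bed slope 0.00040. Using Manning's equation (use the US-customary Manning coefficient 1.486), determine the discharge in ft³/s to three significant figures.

259 ft³/s

A = (b + z·y)·y = (15.46 + 2.1×5.63)×5.63 = 153.6 ft²
P = b + 2y√(1+z²) = 15.46 + 2×5.63×√(1+2.1²) = 41.65 ft
R = A/P = 153.6/41.65 = 3.688 ft
Q = (1.486/n)·A·R^(2/3)·S^(1/2) = (1.486/0.042) × 153.6 × 3.688^(2/3) × 0.00040^(1/2) = 259.5 ft³/s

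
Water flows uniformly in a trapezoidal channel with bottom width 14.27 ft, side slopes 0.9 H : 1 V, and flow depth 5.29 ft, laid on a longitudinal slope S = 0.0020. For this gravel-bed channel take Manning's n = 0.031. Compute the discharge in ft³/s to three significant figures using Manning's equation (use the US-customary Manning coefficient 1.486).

501 ft³/s

A = (b + z·y)·y = (14.27 + 0.9×5.29)×5.29 = 100.7 ft²
P = b + 2y√(1+z²) = 14.27 + 2×5.29×√(1+0.9²) = 28.50 ft
R = A/P = 100.7/28.50 = 3.532 ft
Q = (1.486/n)·A·R^(2/3)·S^(1/2) = (1.486/0.031) × 100.7 × 3.532^(2/3) × 0.0020^(1/2) = 500.5 ft³/s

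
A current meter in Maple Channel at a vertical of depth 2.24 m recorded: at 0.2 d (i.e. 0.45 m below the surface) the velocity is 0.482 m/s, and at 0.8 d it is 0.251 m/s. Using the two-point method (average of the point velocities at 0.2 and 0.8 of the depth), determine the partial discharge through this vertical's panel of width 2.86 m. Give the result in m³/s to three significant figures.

v̄ = (0.482 + 0.251) / 2 = 0.3665 m/s
q = v̄ × d × w = 0.3665 × 2.24 × 2.86 = 2.348 m³/s

2.35 m³/s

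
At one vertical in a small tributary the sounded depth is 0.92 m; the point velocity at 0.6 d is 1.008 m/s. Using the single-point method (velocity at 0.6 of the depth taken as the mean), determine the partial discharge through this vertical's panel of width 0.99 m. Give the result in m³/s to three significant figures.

0.918 m³/s

v̄ = v₀.₆ = 1.008 m/s
q = v̄ × d × w = 1.008 × 0.92 × 0.99 = 0.9181 m³/s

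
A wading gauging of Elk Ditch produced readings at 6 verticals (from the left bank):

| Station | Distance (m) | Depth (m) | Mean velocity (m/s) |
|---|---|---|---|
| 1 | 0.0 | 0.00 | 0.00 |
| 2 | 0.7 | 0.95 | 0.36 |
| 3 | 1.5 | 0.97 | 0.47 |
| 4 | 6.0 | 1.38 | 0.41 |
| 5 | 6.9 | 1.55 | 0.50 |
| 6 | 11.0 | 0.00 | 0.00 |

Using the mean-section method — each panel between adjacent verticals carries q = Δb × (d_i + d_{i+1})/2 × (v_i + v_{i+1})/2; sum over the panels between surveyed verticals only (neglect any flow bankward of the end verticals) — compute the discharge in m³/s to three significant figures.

Panel 1-2: Δb = 0.7 m, d̄ = (0.00+0.95)/2 = 0.475, v̄ = (0.00+0.36)/2 = 0.18 → q = 0.7×0.475×0.18 = 0.05985 m³/s
Panel 2-3: Δb = 0.8 m, d̄ = (0.95+0.97)/2 = 0.96, v̄ = (0.36+0.47)/2 = 0.415 → q = 0.8×0.96×0.415 = 0.3187 m³/s
Panel 3-4: Δb = 4.5 m, d̄ = (0.97+1.38)/2 = 1.175, v̄ = (0.47+0.41)/2 = 0.44 → q = 4.5×1.175×0.44 = 2.327 m³/s
Panel 4-5: Δb = 0.9 m, d̄ = (1.38+1.55)/2 = 1.465, v̄ = (0.41+0.50)/2 = 0.455 → q = 0.9×1.465×0.455 = 0.5999 m³/s
Panel 5-6: Δb = 4.1 m, d̄ = (1.55+0.00)/2 = 0.775, v̄ = (0.50+0.00)/2 = 0.25 → q = 4.1×0.775×0.25 = 0.7944 m³/s
Q = Σ q = 4.099 m³/s

4.10 m³/s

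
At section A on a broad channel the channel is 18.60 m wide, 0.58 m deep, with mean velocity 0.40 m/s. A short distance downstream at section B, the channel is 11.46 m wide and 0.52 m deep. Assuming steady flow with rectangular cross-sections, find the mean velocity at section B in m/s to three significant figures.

Q = A₁V₁ = (18.60×0.58) × 0.40 = 4.315 m³/s
A₂ = 11.46 × 0.52 = 5.959 m²
V₂ = Q/A₂ = 4.315/5.959 = 0.7241 m/s

0.724 m/s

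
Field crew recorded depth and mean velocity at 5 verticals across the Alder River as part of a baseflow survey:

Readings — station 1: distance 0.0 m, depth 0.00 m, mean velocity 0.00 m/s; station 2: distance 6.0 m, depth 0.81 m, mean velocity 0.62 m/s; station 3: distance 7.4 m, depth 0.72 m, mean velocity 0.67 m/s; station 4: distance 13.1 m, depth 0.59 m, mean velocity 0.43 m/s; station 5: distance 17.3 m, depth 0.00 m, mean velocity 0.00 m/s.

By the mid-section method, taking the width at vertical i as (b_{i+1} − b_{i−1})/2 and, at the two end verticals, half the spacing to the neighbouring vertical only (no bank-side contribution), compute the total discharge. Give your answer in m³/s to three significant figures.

w_2 = (7.4 − 0.0)/2 = 3.7 m; q_2 = 0.62 × 0.81 × 3.7 = 1.858 m³/s
w_3 = (13.1 − 6.0)/2 = 3.55 m; q_3 = 0.67 × 0.72 × 3.55 = 1.713 m³/s
w_4 = (17.3 − 7.4)/2 = 4.95 m; q_4 = 0.43 × 0.59 × 4.95 = 1.256 m³/s
Stations 1, 5 contribute zero (depth or velocity is 0).
Q = Σ qᵢ = 4.826 m³/s

4.83 m³/s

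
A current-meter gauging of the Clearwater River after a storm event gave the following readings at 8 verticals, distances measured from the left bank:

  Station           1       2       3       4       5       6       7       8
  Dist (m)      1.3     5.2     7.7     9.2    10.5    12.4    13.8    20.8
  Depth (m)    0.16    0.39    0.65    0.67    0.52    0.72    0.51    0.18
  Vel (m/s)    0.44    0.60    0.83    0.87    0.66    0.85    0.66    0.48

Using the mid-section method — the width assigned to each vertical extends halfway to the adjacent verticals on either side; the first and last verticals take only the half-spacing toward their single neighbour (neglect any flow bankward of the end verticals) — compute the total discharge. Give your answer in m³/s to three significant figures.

w_1 = (5.2 − 1.3)/2 = 1.95 m; q_1 = 0.44 × 0.16 × 1.95 = 0.1373 m³/s
w_2 = (7.7 − 1.3)/2 = 3.2 m; q_2 = 0.60 × 0.39 × 3.2 = 0.7488 m³/s
w_3 = (9.2 − 5.2)/2 = 2 m; q_3 = 0.83 × 0.65 × 2 = 1.079 m³/s
w_4 = (10.5 − 7.7)/2 = 1.4 m; q_4 = 0.87 × 0.67 × 1.4 = 0.8161 m³/s
w_5 = (12.4 − 9.2)/2 = 1.6 m; q_5 = 0.66 × 0.52 × 1.6 = 0.5491 m³/s
w_6 = (13.8 − 10.5)/2 = 1.65 m; q_6 = 0.85 × 0.72 × 1.65 = 1.010 m³/s
w_7 = (20.8 − 12.4)/2 = 4.2 m; q_7 = 0.66 × 0.51 × 4.2 = 1.414 m³/s
w_8 = (20.8 − 13.8)/2 = 3.5 m; q_8 = 0.48 × 0.18 × 3.5 = 0.3024 m³/s
Q = Σ qᵢ = 6.056 m³/s

6.06 m³/s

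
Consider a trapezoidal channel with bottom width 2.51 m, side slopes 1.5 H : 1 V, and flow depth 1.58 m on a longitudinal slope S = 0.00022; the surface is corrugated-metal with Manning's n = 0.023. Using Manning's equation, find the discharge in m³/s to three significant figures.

4.77 m³/s

A = (b + z·y)·y = (2.51 + 1.5×1.58)×1.58 = 7.710 m²
P = b + 2y√(1+z²) = 2.51 + 2×1.58×√(1+1.5²) = 8.207 m
R = A/P = 7.710/8.207 = 0.9395 m
Q = (1/n)·A·R^(2/3)·S^(1/2) = (1/0.023) × 7.710 × 0.9395^(2/3) × 0.00022^(1/2) = 4.770 m³/s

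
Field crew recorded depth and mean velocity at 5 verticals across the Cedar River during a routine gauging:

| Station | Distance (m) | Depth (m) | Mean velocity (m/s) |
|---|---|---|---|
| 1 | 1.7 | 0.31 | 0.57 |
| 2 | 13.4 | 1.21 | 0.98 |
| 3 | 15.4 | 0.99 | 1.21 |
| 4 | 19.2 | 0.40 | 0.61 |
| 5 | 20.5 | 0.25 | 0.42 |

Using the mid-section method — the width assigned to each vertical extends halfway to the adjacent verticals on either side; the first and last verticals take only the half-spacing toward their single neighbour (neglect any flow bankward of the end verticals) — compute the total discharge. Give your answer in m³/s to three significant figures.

w_1 = (13.4 − 1.7)/2 = 5.85 m; q_1 = 0.57 × 0.31 × 5.85 = 1.034 m³/s
w_2 = (15.4 − 1.7)/2 = 6.85 m; q_2 = 0.98 × 1.21 × 6.85 = 8.123 m³/s
w_3 = (19.2 − 13.4)/2 = 2.9 m; q_3 = 1.21 × 0.99 × 2.9 = 3.474 m³/s
w_4 = (20.5 − 15.4)/2 = 2.55 m; q_4 = 0.61 × 0.40 × 2.55 = 0.6222 m³/s
w_5 = (20.5 − 19.2)/2 = 0.65 m; q_5 = 0.42 × 0.25 × 0.65 = 0.06825 m³/s
Q = Σ qᵢ = 13.32 m³/s

13.3 m³/s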